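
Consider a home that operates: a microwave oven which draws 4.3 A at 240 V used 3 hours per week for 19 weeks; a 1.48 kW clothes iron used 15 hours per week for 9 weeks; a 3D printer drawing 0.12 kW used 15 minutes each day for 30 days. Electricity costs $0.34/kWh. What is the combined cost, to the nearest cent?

microwave oven: Power = 4.3 A × 240 V = 1032 W = 1.032 kW
microwave oven: Runtime = 3 h/week × 19 weeks = 57 h
microwave oven: 1.032 kW × 57 h = 58.824 kWh
clothes iron: Runtime = 15 h/week × 9 weeks = 135 h
clothes iron: 1.48 kW × 135 h = 199.8 kWh
3D printer: Runtime = 15 min × 30 = 450 min = 7.5 h
3D printer: 0.12 kW × 7.5 h = 0.9 kWh
Total energy = 259.524 kWh
Cost = 259.524 × $0.34 = $88.24

$88.24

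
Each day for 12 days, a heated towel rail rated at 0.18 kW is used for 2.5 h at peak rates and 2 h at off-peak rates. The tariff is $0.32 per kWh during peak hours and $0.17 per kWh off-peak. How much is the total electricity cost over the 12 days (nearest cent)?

Peak energy = 0.18 kW × 2.5 h × 12 = 5.4 kWh
Off-peak energy = 0.18 kW × 2 h × 12 = 4.32 kWh
Cost = 5.4 × $0.32 + 4.32 × $0.17 = $1.728 + $0.7344 = $2.46

$2.46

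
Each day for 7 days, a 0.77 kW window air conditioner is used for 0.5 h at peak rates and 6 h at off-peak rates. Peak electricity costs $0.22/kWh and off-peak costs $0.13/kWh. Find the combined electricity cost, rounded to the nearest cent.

Peak energy = 0.77 kW × 0.5 h × 7 = 2.695 kWh
Off-peak energy = 0.77 kW × 6 h × 7 = 32.34 kWh
Cost = 2.695 × $0.22 + 32.34 × $0.13 = $0.5929 + $4.2042 = $4.80

$4.80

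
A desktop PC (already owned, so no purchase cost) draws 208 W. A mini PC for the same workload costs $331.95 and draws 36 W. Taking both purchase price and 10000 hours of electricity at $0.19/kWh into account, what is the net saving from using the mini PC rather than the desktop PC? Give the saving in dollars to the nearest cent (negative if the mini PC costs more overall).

desktop PC: $0.00 + (208/1000) kW × 10000 h × $0.19 = $0.00 + $395.2 = $395.2
mini PC: $331.95 + (36/1000) kW × 10000 h × $0.19 = $331.95 + $68.4 = $400.35
Saving = $395.2 − $400.35 = −$5.15

-$5.15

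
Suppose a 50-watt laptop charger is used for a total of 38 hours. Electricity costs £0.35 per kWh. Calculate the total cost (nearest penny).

£0.67

Energy = 0.05 kW × 38 h = 1.9 kWh
Cost = 1.9 kWh × £0.35/kWh = £0.67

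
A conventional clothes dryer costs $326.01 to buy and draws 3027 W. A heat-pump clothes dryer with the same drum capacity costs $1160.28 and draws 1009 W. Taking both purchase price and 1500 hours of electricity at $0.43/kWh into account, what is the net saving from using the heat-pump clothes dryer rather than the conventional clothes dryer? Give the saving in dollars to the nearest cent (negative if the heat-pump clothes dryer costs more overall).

$467.34

conventional clothes dryer: $326.01 + (3027/1000) kW × 1500 h × $0.43 = $326.01 + $1952.415 = $2278.425
heat-pump clothes dryer: $1160.28 + (1009/1000) kW × 1500 h × $0.43 = $1160.28 + $650.805 = $1811.085
Saving = $2278.425 − $1811.085 = $467.34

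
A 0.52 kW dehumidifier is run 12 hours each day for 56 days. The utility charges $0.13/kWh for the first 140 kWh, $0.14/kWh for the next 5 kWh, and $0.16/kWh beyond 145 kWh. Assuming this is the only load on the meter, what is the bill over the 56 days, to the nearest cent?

$51.61

Runtime = 12 h/day × 56 days = 672 h
Energy = 0.52 kW × 672 h = 349.44 kWh
Tier 1 (0–140 kWh): 140 × $0.13 = $18.2
Tier 2 (140–145 kWh): 5 × $0.14 = $0.7
Above 145 kWh: 204.44 × $0.16 = $32.7104
Bill = $51.61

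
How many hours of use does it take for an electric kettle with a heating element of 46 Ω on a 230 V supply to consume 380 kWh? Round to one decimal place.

330.4 h

Power = V²/R = 230²/46 = 1150 W = 1.15 kW
Hours = 380 kWh ÷ 1.15 kW = 330.4 h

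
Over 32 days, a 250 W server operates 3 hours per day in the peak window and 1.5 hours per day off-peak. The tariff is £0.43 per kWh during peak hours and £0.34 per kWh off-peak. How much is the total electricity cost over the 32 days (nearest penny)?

Peak energy = 0.25 kW × 3 h × 32 = 24 kWh
Off-peak energy = 0.25 kW × 1.5 h × 32 = 12 kWh
Cost = 24 × £0.43 + 12 × £0.34 = £10.32 + £4.08 = £14.40

£14.40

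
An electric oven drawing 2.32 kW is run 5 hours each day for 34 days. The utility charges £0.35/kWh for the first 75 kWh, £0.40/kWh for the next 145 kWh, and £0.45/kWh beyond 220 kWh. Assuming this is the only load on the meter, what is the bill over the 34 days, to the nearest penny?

£162.73

Runtime = 5 h/day × 34 days = 170 h
Energy = 2.32 kW × 170 h = 394.4 kWh
Tier 1 (0–75 kWh): 75 × £0.35 = £26.25
Tier 2 (75–220 kWh): 145 × £0.40 = £58
Above 220 kWh: 174.4 × £0.45 = £78.48
Bill = £162.73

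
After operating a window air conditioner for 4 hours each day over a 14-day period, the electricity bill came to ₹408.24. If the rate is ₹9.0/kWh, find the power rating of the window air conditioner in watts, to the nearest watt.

810 W

Energy = ₹408.24 ÷ ₹9.0/kWh = 45.36 kWh
Runtime = 4 h/day × 14 days = 56 h
Power = 45.36 kWh ÷ 56 h = 0.81 kW = 810 W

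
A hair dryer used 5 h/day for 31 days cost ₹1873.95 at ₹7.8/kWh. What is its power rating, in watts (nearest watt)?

1550 W

Energy = ₹1873.95 ÷ ₹7.8/kWh = 240.25 kWh
Runtime = 5 h/day × 31 days = 155 h
Power = 240.25 kWh ÷ 155 h = 1.55 kW = 1550 W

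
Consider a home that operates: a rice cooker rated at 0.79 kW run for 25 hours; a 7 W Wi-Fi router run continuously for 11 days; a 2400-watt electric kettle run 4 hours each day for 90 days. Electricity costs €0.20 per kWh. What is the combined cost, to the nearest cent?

€177.12

rice cooker: 0.79 kW × 25 h = 19.75 kWh
Wi-Fi router: Runtime = 24 h × 11 = 264 h
Wi-Fi router: 0.007 kW × 264 h = 1.848 kWh
electric kettle: Runtime = 4 h/day × 90 days = 360 h
electric kettle: 2.4 kW × 360 h = 864 kWh
Total energy = 885.598 kWh
Cost = 885.598 × €0.20 = €177.12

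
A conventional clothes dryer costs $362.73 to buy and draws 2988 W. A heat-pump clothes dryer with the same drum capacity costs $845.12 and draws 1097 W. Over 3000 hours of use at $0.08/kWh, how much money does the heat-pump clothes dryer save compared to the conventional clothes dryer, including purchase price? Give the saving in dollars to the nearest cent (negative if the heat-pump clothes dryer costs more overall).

-$28.55

conventional clothes dryer: $362.73 + (2988/1000) kW × 3000 h × $0.08 = $362.73 + $717.12 = $1079.85
heat-pump clothes dryer: $845.12 + (1097/1000) kW × 3000 h × $0.08 = $845.12 + $263.28 = $1108.4
Saving = $1079.85 − $1108.4 = −$28.55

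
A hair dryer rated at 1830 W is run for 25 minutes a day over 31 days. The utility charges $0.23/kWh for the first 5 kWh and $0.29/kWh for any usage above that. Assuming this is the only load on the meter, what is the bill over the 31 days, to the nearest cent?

Runtime = 25 min × 31 = 775 min = 12.916666… h
Energy = 1.83 kW × 12.916666… h = 23.6375 kWh
Tier 1 (0–5 kWh): 5 × $0.23 = $1.15
Above 5 kWh: 18.6375 × $0.29 = $5.404875
Bill = $6.55

$6.55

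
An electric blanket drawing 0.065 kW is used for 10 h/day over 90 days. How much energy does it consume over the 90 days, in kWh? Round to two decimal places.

Runtime = 10 h/day × 90 days = 900 h
Energy = 0.065 kW × 900 h = 58.5 kWh

58.50 kWh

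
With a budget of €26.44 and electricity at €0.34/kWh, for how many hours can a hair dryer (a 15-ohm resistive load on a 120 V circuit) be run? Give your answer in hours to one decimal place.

81.0 h

Power = V²/R = 120²/15 = 960 W = 0.96 kW
Energy available = €26.44 ÷ €0.34/kWh = 77.7647 kWh
Hours = 77.7647 kWh ÷ 0.96 kW = 81.0 h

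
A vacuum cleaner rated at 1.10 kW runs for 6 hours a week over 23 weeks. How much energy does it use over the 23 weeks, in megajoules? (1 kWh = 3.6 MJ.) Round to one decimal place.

Runtime = 6 h/week × 23 weeks = 138 h
Energy = 1.1 kW × 138 h = 151.8 kWh
= 151.8 × 3.6 MJ = 546.5 MJ

546.5 MJ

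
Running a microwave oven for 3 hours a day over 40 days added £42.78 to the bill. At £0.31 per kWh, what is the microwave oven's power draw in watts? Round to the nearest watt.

Energy = £42.78 ÷ £0.31/kWh = 138 kWh
Runtime = 3 h/day × 40 days = 120 h
Power = 138 kWh ÷ 120 h = 1.15 kW = 1150 W

1150 W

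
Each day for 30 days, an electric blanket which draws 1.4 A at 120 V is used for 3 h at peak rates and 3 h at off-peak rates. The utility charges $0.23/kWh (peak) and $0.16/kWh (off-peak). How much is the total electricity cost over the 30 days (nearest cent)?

$5.90

Power = 1.4 A × 120 V = 168 W = 0.168 kW
Peak energy = 0.168 kW × 3 h × 30 = 15.12 kWh
Off-peak energy = 0.168 kW × 3 h × 30 = 15.12 kWh
Cost = 15.12 × $0.23 + 15.12 × $0.16 = $3.4776 + $2.4192 = $5.90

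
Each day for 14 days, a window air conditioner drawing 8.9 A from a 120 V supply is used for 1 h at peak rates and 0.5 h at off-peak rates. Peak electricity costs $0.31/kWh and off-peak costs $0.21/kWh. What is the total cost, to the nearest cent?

Power = 8.9 A × 120 V = 1068 W = 1.068 kW
Peak energy = 1.068 kW × 1 h × 14 = 14.952 kWh
Off-peak energy = 1.068 kW × 0.5 h × 14 = 7.476 kWh
Cost = 14.952 × $0.31 + 7.476 × $0.21 = $4.63512 + $1.56996 = $6.21

$6.21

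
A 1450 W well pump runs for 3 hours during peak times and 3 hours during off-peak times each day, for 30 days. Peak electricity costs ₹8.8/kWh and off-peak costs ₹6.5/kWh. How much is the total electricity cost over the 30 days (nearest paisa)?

₹1996.65

Peak energy = 1.45 kW × 3 h × 30 = 130.5 kWh
Off-peak energy = 1.45 kW × 3 h × 30 = 130.5 kWh
Cost = 130.5 × ₹8.8 + 130.5 × ₹6.5 = ₹1148.4 + ₹848.25 = ₹1996.65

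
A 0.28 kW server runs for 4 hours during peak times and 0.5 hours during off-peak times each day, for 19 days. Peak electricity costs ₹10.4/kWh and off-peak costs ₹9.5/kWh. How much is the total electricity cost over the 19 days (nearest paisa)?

₹246.58

Peak energy = 0.28 kW × 4 h × 19 = 21.28 kWh
Off-peak energy = 0.28 kW × 0.5 h × 19 = 2.66 kWh
Cost = 21.28 × ₹10.4 + 2.66 × ₹9.5 = ₹221.312 + ₹25.27 = ₹246.58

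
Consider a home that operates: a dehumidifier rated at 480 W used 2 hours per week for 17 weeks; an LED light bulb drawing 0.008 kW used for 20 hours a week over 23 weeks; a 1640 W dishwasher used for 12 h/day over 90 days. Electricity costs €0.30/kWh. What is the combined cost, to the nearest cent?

€537.36

dehumidifier: Runtime = 2 h/week × 17 weeks = 34 h
dehumidifier: 0.48 kW × 34 h = 16.32 kWh
LED light bulb: Runtime = 20 h/week × 23 weeks = 460 h
LED light bulb: 0.008 kW × 460 h = 3.68 kWh
dishwasher: Runtime = 12 h/day × 90 days = 1080 h
dishwasher: 1.64 kW × 1080 h = 1771.2 kWh
Total energy = 1791.2 kWh
Cost = 1791.2 × €0.30 = €537.36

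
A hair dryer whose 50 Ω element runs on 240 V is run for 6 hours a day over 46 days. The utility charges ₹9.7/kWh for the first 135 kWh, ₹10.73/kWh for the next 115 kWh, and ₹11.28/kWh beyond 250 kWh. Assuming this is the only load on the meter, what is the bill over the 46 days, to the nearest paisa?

Power = V²/R = 240²/50 = 1152 W = 1.152 kW
Runtime = 6 h/day × 46 days = 276 h
Energy = 1.152 kW × 276 h = 317.952 kWh
Tier 1 (0–135 kWh): 135 × ₹9.7 = ₹1309.5
Tier 2 (135–250 kWh): 115 × ₹10.73 = ₹1233.95
Above 250 kWh: 67.952 × ₹11.28 = ₹766.49856
Bill = ₹3309.95

₹3309.95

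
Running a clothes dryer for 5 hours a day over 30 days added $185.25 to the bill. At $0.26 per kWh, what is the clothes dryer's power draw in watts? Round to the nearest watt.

4750 W

Energy = $185.25 ÷ $0.26/kWh = 712.5 kWh
Runtime = 5 h/day × 30 days = 150 h
Power = 712.5 kWh ÷ 150 h = 4.75 kW = 4750 W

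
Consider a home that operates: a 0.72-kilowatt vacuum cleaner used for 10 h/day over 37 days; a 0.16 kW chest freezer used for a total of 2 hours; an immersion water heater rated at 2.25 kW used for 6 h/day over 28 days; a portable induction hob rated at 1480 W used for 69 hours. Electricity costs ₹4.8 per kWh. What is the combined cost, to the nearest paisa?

vacuum cleaner: Runtime = 10 h/day × 37 days = 370 h
vacuum cleaner: 0.72 kW × 370 h = 266.4 kWh
chest freezer: 0.16 kW × 2 h = 0.32 kWh
immersion water heater: Runtime = 6 h/day × 28 days = 168 h
immersion water heater: 2.25 kW × 168 h = 378 kWh
portable induction hob: 1.48 kW × 69 h = 102.12 kWh
Total energy = 746.84 kWh
Cost = 746.84 × ₹4.8 = ₹3584.83

₹3584.83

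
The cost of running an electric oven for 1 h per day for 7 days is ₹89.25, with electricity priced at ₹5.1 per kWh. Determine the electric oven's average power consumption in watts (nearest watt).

Energy = ₹89.25 ÷ ₹5.1/kWh = 17.5 kWh
Runtime = 1 h/day × 7 days = 7 h
Power = 17.5 kWh ÷ 7 h = 2.5 kW = 2500 W

2500 W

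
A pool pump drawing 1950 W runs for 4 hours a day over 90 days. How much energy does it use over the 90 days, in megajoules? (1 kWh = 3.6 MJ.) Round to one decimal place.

2527.2 MJ

Runtime = 4 h/day × 90 days = 360 h
Energy = 1.95 kW × 360 h = 702 kWh
= 702 × 3.6 MJ = 2527.2 MJ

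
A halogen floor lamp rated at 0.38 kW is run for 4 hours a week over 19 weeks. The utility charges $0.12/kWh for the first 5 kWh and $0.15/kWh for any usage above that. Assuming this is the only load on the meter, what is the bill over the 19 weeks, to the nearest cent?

Runtime = 4 h/week × 19 weeks = 76 h
Energy = 0.38 kW × 76 h = 28.88 kWh
Tier 1 (0–5 kWh): 5 × $0.12 = $0.6
Above 5 kWh: 23.88 × $0.15 = $3.582
Bill = $4.18

$4.18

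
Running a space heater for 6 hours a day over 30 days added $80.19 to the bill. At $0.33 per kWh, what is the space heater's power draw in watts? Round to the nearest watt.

Energy = $80.19 ÷ $0.33/kWh = 243 kWh
Runtime = 6 h/day × 30 days = 180 h
Power = 243 kWh ÷ 180 h = 1.35 kW = 1350 W

1350 W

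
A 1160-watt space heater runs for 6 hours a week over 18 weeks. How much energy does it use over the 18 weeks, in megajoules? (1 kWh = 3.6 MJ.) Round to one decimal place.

Runtime = 6 h/week × 18 weeks = 108 h
Energy = 1.16 kW × 108 h = 125.28 kWh
= 125.28 × 3.6 MJ = 451.0 MJ

451.0 MJ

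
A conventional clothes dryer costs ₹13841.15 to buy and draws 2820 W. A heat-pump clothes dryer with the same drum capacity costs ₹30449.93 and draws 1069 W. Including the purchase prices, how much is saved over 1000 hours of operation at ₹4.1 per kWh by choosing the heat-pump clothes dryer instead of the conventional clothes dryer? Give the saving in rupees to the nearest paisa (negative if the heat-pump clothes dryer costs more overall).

-₹9429.68

conventional clothes dryer: ₹13841.15 + (2820/1000) kW × 1000 h × ₹4.1 = ₹13841.15 + ₹11562 = ₹25403.15
heat-pump clothes dryer: ₹30449.93 + (1069/1000) kW × 1000 h × ₹4.1 = ₹30449.93 + ₹4382.9 = ₹34832.83
Saving = ₹25403.15 − ₹34832.83 = −₹9429.68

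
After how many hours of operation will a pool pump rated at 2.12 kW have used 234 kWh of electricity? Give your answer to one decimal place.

110.4 h

Hours = 234 kWh ÷ 2.12 kW = 110.4 h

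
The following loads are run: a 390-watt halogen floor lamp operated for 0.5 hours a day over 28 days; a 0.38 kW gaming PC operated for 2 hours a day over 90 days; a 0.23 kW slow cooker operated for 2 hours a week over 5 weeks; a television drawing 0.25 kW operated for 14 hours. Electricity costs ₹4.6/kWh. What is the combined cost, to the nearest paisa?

₹366.44

halogen floor lamp: Runtime = 0.5 h/day × 28 days = 14 h
halogen floor lamp: 0.39 kW × 14 h = 5.46 kWh
gaming PC: Runtime = 2 h/day × 90 days = 180 h
gaming PC: 0.38 kW × 180 h = 68.4 kWh
slow cooker: Runtime = 2 h/week × 5 weeks = 10 h
slow cooker: 0.23 kW × 10 h = 2.3 kWh
television: 0.25 kW × 14 h = 3.5 kWh
Total energy = 79.66 kWh
Cost = 79.66 × ₹4.6 = ₹366.44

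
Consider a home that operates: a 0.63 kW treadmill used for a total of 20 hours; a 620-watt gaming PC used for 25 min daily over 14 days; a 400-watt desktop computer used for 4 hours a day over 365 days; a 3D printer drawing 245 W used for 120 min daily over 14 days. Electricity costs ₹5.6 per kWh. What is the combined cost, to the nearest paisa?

₹3399.63

treadmill: 0.63 kW × 20 h = 12.6 kWh
gaming PC: Runtime = 25 min × 14 = 350 min = 5.833333… h
gaming PC: 0.62 kW × 5.833333… h = 3.616666… kWh
desktop computer: Runtime = 4 h/day × 365 days = 1460 h
desktop computer: 0.4 kW × 1460 h = 584 kWh
3D printer: Runtime = 120 min × 14 = 1680 min = 28 h
3D printer: 0.245 kW × 28 h = 6.86 kWh
Total energy = 607.076666… kWh
Cost = 607.076666… × ₹5.6 = ₹3399.63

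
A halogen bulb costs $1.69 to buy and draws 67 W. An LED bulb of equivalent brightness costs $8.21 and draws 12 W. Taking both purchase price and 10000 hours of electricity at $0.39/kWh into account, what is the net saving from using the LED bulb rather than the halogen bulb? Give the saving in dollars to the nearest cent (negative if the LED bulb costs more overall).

$207.98

halogen bulb: $1.69 + (67/1000) kW × 10000 h × $0.39 = $1.69 + $261.3 = $262.99
LED bulb: $8.21 + (12/1000) kW × 10000 h × $0.39 = $8.21 + $46.8 = $55.01
Saving = $262.99 − $55.01 = $207.98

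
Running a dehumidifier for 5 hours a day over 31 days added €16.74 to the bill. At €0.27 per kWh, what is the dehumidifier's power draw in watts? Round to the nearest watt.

400 W

Energy = €16.74 ÷ €0.27/kWh = 62 kWh
Runtime = 5 h/day × 31 days = 155 h
Power = 62 kWh ÷ 155 h = 0.4 kW = 400 W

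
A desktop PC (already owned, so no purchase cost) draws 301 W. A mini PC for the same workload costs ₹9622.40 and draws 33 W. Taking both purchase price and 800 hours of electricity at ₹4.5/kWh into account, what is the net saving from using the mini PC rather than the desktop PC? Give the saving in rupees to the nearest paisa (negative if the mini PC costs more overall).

desktop PC: ₹0.00 + (301/1000) kW × 800 h × ₹4.5 = ₹0.00 + ₹1083.6 = ₹1083.6
mini PC: ₹9622.40 + (33/1000) kW × 800 h × ₹4.5 = ₹9622.40 + ₹118.8 = ₹9741.2
Saving = ₹1083.6 − ₹9741.2 = −₹8657.6

-₹8657.60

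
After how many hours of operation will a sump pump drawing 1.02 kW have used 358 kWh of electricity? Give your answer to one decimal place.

Hours = 358 kWh ÷ 1.02 kW = 351.0 h

351.0 h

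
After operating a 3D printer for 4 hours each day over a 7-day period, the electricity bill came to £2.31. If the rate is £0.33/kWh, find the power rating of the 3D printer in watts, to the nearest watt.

Energy = £2.31 ÷ £0.33/kWh = 7 kWh
Runtime = 4 h/day × 7 days = 28 h
Power = 7 kWh ÷ 28 h = 0.25 kW = 250 W

250 W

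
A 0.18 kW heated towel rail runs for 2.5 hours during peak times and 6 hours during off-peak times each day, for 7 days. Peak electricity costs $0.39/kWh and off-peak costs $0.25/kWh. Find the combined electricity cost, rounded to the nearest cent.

$3.12

Peak energy = 0.18 kW × 2.5 h × 7 = 3.15 kWh
Off-peak energy = 0.18 kW × 6 h × 7 = 7.56 kWh
Cost = 3.15 × $0.39 + 7.56 × $0.25 = $1.2285 + $1.89 = $3.12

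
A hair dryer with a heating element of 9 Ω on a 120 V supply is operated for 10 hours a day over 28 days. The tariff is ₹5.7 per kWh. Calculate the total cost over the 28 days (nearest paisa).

Power = V²/R = 120²/9 = 1600 W = 1.6 kW
Runtime = 10 h/day × 28 days = 280 h
Energy = 1.6 kW × 280 h = 448 kWh
Cost = 448 kWh × ₹5.7/kWh = ₹2553.60

₹2553.60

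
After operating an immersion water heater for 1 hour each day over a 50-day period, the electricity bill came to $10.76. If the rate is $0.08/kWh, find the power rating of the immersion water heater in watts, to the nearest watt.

2690 W

Energy = $10.76 ÷ $0.08/kWh = 134.5 kWh
Runtime = 1 h/day × 50 days = 50 h
Power = 134.5 kWh ÷ 50 h = 2.69 kW = 2690 W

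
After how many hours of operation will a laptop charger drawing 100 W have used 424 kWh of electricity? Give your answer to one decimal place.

Hours = 424 kWh ÷ 0.1 kW = 4240.0 h

4240.0 h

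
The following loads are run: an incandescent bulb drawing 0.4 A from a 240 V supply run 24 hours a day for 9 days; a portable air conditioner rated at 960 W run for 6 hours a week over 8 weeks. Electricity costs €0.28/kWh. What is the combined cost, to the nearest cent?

incandescent bulb: Power = 0.4 A × 240 V = 96 W = 0.096 kW
incandescent bulb: Runtime = 24 h × 9 = 216 h
incandescent bulb: 0.096 kW × 216 h = 20.736 kWh
portable air conditioner: Runtime = 6 h/week × 8 weeks = 48 h
portable air conditioner: 0.96 kW × 48 h = 46.08 kWh
Total energy = 66.816 kWh
Cost = 66.816 × €0.28 = €18.71

€18.71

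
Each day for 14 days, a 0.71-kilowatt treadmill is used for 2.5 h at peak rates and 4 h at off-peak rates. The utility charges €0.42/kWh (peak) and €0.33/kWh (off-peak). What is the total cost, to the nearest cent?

€23.56

Peak energy = 0.71 kW × 2.5 h × 14 = 24.85 kWh
Off-peak energy = 0.71 kW × 4 h × 14 = 39.76 kWh
Cost = 24.85 × €0.42 + 39.76 × €0.33 = €10.437 + €13.1208 = €23.56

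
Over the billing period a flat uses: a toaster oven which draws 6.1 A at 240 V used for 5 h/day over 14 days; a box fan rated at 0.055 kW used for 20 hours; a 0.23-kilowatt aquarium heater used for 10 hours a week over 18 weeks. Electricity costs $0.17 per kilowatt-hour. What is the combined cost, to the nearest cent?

toaster oven: Power = 6.1 A × 240 V = 1464 W = 1.464 kW
toaster oven: Runtime = 5 h/day × 14 days = 70 h
toaster oven: 1.464 kW × 70 h = 102.48 kWh
box fan: 0.055 kW × 20 h = 1.1 kWh
aquarium heater: Runtime = 10 h/week × 18 weeks = 180 h
aquarium heater: 0.23 kW × 180 h = 41.4 kWh
Total energy = 144.98 kWh
Cost = 144.98 × $0.17 = $24.65

$24.65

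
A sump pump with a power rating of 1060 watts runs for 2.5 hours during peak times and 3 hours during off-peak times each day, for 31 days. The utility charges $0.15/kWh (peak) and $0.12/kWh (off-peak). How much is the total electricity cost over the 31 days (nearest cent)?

$24.15

Peak energy = 1.06 kW × 2.5 h × 31 = 82.15 kWh
Off-peak energy = 1.06 kW × 3 h × 31 = 98.58 kWh
Cost = 82.15 × $0.15 + 98.58 × $0.12 = $12.3225 + $11.8296 = $24.15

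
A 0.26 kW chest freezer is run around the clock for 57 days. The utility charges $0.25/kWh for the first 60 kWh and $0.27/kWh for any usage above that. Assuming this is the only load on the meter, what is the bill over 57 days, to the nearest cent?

Runtime = 24 h × 57 = 1368 h
Energy = 0.26 kW × 1368 h = 355.68 kWh
Tier 1 (0–60 kWh): 60 × $0.25 = $15
Above 60 kWh: 295.68 × $0.27 = $79.8336
Bill = $94.83

$94.83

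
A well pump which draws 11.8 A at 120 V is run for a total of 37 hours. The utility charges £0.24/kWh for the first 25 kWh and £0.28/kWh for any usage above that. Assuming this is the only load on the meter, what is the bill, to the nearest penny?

£13.67

Power = 11.8 A × 120 V = 1416 W = 1.416 kW
Energy = 1.416 kW × 37 h = 52.392 kWh
Tier 1 (0–25 kWh): 25 × £0.24 = £6
Above 25 kWh: 27.392 × £0.28 = £7.66976
Bill = £13.67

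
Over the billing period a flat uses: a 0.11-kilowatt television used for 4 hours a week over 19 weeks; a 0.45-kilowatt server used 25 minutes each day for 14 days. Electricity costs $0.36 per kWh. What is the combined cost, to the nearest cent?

television: Runtime = 4 h/week × 19 weeks = 76 h
television: 0.11 kW × 76 h = 8.36 kWh
server: Runtime = 25 min × 14 = 350 min = 5.833333… h
server: 0.45 kW × 5.833333… h = 2.625 kWh
Total energy = 10.985 kWh
Cost = 10.985 × $0.36 = $3.95

$3.95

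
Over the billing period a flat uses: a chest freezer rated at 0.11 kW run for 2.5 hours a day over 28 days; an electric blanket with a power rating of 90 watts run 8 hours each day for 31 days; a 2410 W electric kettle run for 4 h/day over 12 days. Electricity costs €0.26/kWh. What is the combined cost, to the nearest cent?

chest freezer: Runtime = 2.5 h/day × 28 days = 70 h
chest freezer: 0.11 kW × 70 h = 7.7 kWh
electric blanket: Runtime = 8 h/day × 31 days = 248 h
electric blanket: 0.09 kW × 248 h = 22.32 kWh
electric kettle: Runtime = 4 h/day × 12 days = 48 h
electric kettle: 2.41 kW × 48 h = 115.68 kWh
Total energy = 145.7 kWh
Cost = 145.7 × €0.26 = €37.88

€37.88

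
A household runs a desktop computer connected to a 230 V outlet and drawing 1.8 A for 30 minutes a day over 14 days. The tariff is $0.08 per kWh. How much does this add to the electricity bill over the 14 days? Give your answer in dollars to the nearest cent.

$0.23

Power = 1.8 A × 230 V = 414 W = 0.414 kW
Runtime = 30 min × 14 = 420 min = 7 h
Energy = 0.414 kW × 7 h = 2.898 kWh
Cost = 2.898 kWh × $0.08/kWh = $0.23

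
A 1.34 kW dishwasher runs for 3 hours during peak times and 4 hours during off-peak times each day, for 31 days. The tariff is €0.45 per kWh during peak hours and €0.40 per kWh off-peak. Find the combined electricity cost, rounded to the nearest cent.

€122.54

Peak energy = 1.34 kW × 3 h × 31 = 124.62 kWh
Off-peak energy = 1.34 kW × 4 h × 31 = 166.16 kWh
Cost = 124.62 × €0.45 + 166.16 × €0.40 = €56.079 + €66.464 = €122.54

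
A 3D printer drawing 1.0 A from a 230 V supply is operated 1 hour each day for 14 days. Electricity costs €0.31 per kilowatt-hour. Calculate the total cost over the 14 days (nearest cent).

Power = 1.0 A × 230 V = 230 W = 0.23 kW
Runtime = 1 h/day × 14 days = 14 h
Energy = 0.23 kW × 14 h = 3.22 kWh
Cost = 3.22 kWh × €0.31/kWh = €1.00

€1.00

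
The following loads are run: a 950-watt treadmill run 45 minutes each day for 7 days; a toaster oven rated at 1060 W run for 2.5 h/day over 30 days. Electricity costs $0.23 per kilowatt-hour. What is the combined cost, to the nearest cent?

$19.43

treadmill: Runtime = 45 min × 7 = 315 min = 5.25 h
treadmill: 0.95 kW × 5.25 h = 4.9875 kWh
toaster oven: Runtime = 2.5 h/day × 30 days = 75 h
toaster oven: 1.06 kW × 75 h = 79.5 kWh
Total energy = 84.4875 kWh
Cost = 84.4875 × $0.23 = $19.43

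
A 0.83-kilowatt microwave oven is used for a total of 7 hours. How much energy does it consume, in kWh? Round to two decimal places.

5.81 kWh

Energy = 0.83 kW × 7 h = 5.81 kWh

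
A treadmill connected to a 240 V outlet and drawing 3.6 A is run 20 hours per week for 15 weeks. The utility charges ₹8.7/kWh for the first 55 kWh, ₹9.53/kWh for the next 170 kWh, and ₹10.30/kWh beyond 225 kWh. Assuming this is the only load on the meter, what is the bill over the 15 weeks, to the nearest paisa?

Power = 3.6 A × 240 V = 864 W = 0.864 kW
Runtime = 20 h/week × 15 weeks = 300 h
Energy = 0.864 kW × 300 h = 259.2 kWh
Tier 1 (0–55 kWh): 55 × ₹8.7 = ₹478.5
Tier 2 (55–225 kWh): 170 × ₹9.53 = ₹1620.1
Above 225 kWh: 34.2 × ₹10.30 = ₹352.26
Bill = ₹2450.86

₹2450.86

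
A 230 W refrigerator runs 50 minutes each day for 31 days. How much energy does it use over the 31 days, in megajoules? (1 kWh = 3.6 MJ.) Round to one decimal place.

Runtime = 50 min × 31 = 1550 min = 25.833333… h
Energy = 0.23 kW × 25.833333… h = 5.941666… kWh
= 5.941666… × 3.6 MJ = 21.4 MJ

21.4 MJ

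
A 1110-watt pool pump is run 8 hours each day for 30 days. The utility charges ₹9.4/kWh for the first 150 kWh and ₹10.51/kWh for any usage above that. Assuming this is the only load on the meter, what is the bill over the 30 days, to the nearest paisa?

₹2633.36

Runtime = 8 h/day × 30 days = 240 h
Energy = 1.11 kW × 240 h = 266.4 kWh
Tier 1 (0–150 kWh): 150 × ₹9.4 = ₹1410
Above 150 kWh: 116.4 × ₹10.51 = ₹1223.364
Bill = ₹2633.36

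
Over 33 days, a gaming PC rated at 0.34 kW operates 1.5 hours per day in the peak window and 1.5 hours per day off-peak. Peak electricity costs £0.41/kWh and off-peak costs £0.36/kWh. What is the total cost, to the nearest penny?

£12.96

Peak energy = 0.34 kW × 1.5 h × 33 = 16.83 kWh
Off-peak energy = 0.34 kW × 1.5 h × 33 = 16.83 kWh
Cost = 16.83 × £0.41 + 16.83 × £0.36 = £6.9003 + £6.0588 = £12.96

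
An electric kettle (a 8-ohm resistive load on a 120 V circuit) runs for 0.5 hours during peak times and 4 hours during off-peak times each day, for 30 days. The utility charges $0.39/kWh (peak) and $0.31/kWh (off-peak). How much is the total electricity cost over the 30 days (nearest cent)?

Power = V²/R = 120²/8 = 1800 W = 1.8 kW
Peak energy = 1.8 kW × 0.5 h × 30 = 27 kWh
Off-peak energy = 1.8 kW × 4 h × 30 = 216 kWh
Cost = 27 × $0.39 + 216 × $0.31 = $10.53 + $66.96 = $77.49

$77.49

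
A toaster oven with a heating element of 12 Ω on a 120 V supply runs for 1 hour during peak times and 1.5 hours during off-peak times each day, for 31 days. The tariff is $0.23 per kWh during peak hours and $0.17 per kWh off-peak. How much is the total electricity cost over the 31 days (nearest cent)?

Power = V²/R = 120²/12 = 1200 W = 1.2 kW
Peak energy = 1.2 kW × 1 h × 31 = 37.2 kWh
Off-peak energy = 1.2 kW × 1.5 h × 31 = 55.8 kWh
Cost = 37.2 × $0.23 + 55.8 × $0.17 = $8.556 + $9.486 = $18.04

$18.04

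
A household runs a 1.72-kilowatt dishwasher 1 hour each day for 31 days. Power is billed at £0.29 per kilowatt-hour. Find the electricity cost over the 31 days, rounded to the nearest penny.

£15.46

Runtime = 1 h/day × 31 days = 31 h
Energy = 1.72 kW × 31 h = 53.32 kWh
Cost = 53.32 kWh × £0.29/kWh = £15.46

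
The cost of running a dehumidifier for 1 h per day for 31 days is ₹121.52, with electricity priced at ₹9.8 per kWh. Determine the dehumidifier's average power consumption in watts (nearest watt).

Energy = ₹121.52 ÷ ₹9.8/kWh = 12.4 kWh
Runtime = 1 h/day × 31 days = 31 h
Power = 12.4 kWh ÷ 31 h = 0.4 kW = 400 W

400 W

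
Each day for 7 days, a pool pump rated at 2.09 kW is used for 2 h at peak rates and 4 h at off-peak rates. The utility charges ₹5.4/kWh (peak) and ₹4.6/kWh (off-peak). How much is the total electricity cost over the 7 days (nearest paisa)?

Peak energy = 2.09 kW × 2 h × 7 = 29.26 kWh
Off-peak energy = 2.09 kW × 4 h × 7 = 58.52 kWh
Cost = 29.26 × ₹5.4 + 58.52 × ₹4.6 = ₹158.004 + ₹269.192 = ₹427.20

₹427.20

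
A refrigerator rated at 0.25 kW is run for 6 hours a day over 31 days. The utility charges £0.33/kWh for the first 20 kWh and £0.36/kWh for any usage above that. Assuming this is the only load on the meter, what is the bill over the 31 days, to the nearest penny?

£16.14

Runtime = 6 h/day × 31 days = 186 h
Energy = 0.25 kW × 186 h = 46.5 kWh
Tier 1 (0–20 kWh): 20 × £0.33 = £6.6
Above 20 kWh: 26.5 × £0.36 = £9.54
Bill = £16.14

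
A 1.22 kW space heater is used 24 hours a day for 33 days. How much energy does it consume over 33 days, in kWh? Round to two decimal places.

966.24 kWh

Runtime = 24 h × 33 = 792 h
Energy = 1.22 kW × 792 h = 966.24 kWh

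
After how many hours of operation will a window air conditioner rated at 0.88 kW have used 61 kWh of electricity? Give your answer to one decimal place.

69.3 h

Hours = 61 kWh ÷ 0.88 kW = 69.3 h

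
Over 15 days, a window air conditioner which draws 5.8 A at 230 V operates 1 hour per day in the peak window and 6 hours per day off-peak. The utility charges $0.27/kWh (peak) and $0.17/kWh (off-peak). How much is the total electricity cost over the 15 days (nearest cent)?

Power = 5.8 A × 230 V = 1334 W = 1.334 kW
Peak energy = 1.334 kW × 1 h × 15 = 20.01 kWh
Off-peak energy = 1.334 kW × 6 h × 15 = 120.06 kWh
Cost = 20.01 × $0.27 + 120.06 × $0.17 = $5.4027 + $20.4102 = $25.81

$25.81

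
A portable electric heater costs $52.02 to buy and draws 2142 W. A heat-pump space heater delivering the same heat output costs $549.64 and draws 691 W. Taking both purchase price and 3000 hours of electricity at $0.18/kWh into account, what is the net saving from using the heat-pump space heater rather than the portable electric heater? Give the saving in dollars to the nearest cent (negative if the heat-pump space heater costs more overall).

$285.92

portable electric heater: $52.02 + (2142/1000) kW × 3000 h × $0.18 = $52.02 + $1156.68 = $1208.7
heat-pump space heater: $549.64 + (691/1000) kW × 3000 h × $0.18 = $549.64 + $373.14 = $922.78
Saving = $1208.7 − $922.78 = $285.92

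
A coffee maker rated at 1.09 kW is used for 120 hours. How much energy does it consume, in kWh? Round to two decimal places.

130.80 kWh

Energy = 1.09 kW × 120 h = 130.8 kWh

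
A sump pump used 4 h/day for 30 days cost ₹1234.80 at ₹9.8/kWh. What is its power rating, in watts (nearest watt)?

Energy = ₹1234.80 ÷ ₹9.8/kWh = 126 kWh
Runtime = 4 h/day × 30 days = 120 h
Power = 126 kWh ÷ 120 h = 1.05 kW = 1050 W

1050 W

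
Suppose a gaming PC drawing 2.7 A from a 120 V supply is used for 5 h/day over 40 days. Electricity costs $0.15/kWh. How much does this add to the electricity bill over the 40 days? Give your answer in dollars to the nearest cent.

$9.72

Power = 2.7 A × 120 V = 324 W = 0.324 kW
Runtime = 5 h/day × 40 days = 200 h
Energy = 0.324 kW × 200 h = 64.8 kWh
Cost = 64.8 kWh × $0.15/kWh = $9.72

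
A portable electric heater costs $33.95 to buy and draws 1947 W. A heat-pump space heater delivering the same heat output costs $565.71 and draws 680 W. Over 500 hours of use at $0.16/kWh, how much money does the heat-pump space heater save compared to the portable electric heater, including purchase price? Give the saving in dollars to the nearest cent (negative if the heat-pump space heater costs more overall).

portable electric heater: $33.95 + (1947/1000) kW × 500 h × $0.16 = $33.95 + $155.76 = $189.71
heat-pump space heater: $565.71 + (680/1000) kW × 500 h × $0.16 = $565.71 + $54.4 = $620.11
Saving = $189.71 − $620.11 = −$430.4

-$430.40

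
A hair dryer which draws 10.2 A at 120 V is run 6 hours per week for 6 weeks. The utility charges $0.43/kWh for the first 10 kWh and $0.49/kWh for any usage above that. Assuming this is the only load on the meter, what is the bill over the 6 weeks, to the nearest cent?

$20.99

Power = 10.2 A × 120 V = 1224 W = 1.224 kW
Runtime = 6 h/week × 6 weeks = 36 h
Energy = 1.224 kW × 36 h = 44.064 kWh
Tier 1 (0–10 kWh): 10 × $0.43 = $4.3
Above 10 kWh: 34.064 × $0.49 = $16.69136
Bill = $20.99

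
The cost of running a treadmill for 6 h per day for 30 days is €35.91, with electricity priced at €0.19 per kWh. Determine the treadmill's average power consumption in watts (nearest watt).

Energy = €35.91 ÷ €0.19/kWh = 189 kWh
Runtime = 6 h/day × 30 days = 180 h
Power = 189 kWh ÷ 180 h = 1.05 kW = 1050 W

1050 W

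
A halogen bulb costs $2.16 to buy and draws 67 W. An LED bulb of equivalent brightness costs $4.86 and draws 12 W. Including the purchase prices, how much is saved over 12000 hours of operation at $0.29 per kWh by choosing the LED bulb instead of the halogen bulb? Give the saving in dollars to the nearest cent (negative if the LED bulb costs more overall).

halogen bulb: $2.16 + (67/1000) kW × 12000 h × $0.29 = $2.16 + $233.16 = $235.32
LED bulb: $4.86 + (12/1000) kW × 12000 h × $0.29 = $4.86 + $41.76 = $46.62
Saving = $235.32 − $46.62 = $188.7

$188.70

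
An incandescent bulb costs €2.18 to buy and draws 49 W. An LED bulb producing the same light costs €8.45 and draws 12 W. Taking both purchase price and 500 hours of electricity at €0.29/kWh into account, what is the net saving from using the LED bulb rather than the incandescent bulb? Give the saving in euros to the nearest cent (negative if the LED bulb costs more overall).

incandescent bulb: €2.18 + (49/1000) kW × 500 h × €0.29 = €2.18 + €7.105 = €9.285
LED bulb: €8.45 + (12/1000) kW × 500 h × €0.29 = €8.45 + €1.74 = €10.19
Saving = €9.285 − €10.19 = −€0.905 → -€0.91

-€0.91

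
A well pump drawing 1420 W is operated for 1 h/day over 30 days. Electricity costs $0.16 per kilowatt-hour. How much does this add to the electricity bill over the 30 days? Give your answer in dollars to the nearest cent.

Runtime = 1 h/day × 30 days = 30 h
Energy = 1.42 kW × 30 h = 42.6 kWh
Cost = 42.6 kWh × $0.16/kWh = $6.82

$6.82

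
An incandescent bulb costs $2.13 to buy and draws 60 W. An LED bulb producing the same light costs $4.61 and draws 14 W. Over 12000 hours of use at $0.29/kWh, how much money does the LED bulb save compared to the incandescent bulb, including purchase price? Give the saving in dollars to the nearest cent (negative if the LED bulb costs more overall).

$157.60

incandescent bulb: $2.13 + (60/1000) kW × 12000 h × $0.29 = $2.13 + $208.8 = $210.93
LED bulb: $4.61 + (14/1000) kW × 12000 h × $0.29 = $4.61 + $48.72 = $53.33
Saving = $210.93 − $53.33 = $157.6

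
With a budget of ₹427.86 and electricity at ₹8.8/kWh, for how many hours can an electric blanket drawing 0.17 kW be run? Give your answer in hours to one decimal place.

286.0 h

Energy available = ₹427.86 ÷ ₹8.8/kWh = 48.6205 kWh
Hours = 48.6205 kWh ÷ 0.17 kW = 286.0 h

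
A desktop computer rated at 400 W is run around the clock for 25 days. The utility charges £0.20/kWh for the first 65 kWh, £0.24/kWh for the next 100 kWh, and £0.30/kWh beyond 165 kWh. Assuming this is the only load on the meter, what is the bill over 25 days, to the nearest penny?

Runtime = 24 h × 25 = 600 h
Energy = 0.4 kW × 600 h = 240 kWh
Tier 1 (0–65 kWh): 65 × £0.20 = £13
Tier 2 (65–165 kWh): 100 × £0.24 = £24
Above 165 kWh: 75 × £0.30 = £22.5
Bill = £59.50

£59.50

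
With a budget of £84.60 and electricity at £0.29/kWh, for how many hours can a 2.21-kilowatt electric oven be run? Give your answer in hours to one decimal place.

Energy available = £84.60 ÷ £0.29/kWh = 291.7241 kWh
Hours = 291.7241 kWh ÷ 2.21 kW = 132.0 h

132.0 h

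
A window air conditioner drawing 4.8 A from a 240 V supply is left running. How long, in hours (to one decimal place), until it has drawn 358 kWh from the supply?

Power = 4.8 A × 240 V = 1152 W = 1.152 kW
Hours = 358 kWh ÷ 1.152 kW = 310.8 h

310.8 h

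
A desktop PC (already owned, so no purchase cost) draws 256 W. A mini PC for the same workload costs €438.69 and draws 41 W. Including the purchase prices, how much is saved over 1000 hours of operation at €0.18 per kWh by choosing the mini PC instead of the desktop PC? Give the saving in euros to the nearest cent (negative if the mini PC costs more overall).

desktop PC: €0.00 + (256/1000) kW × 1000 h × €0.18 = €0.00 + €46.08 = €46.08
mini PC: €438.69 + (41/1000) kW × 1000 h × €0.18 = €438.69 + €7.38 = €446.07
Saving = €46.08 − €446.07 = −€399.99

-€399.99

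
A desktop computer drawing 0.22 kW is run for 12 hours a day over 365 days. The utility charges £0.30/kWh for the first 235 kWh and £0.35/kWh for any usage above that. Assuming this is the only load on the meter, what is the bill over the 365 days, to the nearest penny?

Runtime = 12 h/day × 365 days = 4380 h
Energy = 0.22 kW × 4380 h = 963.6 kWh
Tier 1 (0–235 kWh): 235 × £0.30 = £70.5
Above 235 kWh: 728.6 × £0.35 = £255.01
Bill = £325.51

£325.51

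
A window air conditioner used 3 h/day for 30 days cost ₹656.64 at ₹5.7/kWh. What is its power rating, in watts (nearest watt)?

Energy = ₹656.64 ÷ ₹5.7/kWh = 115.2 kWh
Runtime = 3 h/day × 30 days = 90 h
Power = 115.2 kWh ÷ 90 h = 1.28 kW = 1280 W

1280 W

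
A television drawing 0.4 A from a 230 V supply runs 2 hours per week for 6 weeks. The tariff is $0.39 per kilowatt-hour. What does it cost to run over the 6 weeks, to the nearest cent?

Power = 0.4 A × 230 V = 92 W = 0.092 kW
Runtime = 2 h/week × 6 weeks = 12 h
Energy = 0.092 kW × 12 h = 1.104 kWh
Cost = 1.104 kWh × $0.39/kWh = $0.43

$0.43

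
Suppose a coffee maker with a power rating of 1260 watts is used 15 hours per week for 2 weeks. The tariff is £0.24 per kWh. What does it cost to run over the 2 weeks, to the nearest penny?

£9.07

Runtime = 15 h/week × 2 weeks = 30 h
Energy = 1.26 kW × 30 h = 37.8 kWh
Cost = 37.8 kWh × £0.24/kWh = £9.07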